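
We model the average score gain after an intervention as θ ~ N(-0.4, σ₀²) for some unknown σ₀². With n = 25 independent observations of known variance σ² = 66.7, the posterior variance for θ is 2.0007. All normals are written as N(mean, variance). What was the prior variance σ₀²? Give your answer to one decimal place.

For the Normal–Normal model with known σ², precisions add: τ_n = τ₀ + n/σ².
So 1/σ₀² = 1/2.0007 − 25/66.7 = 0.499825 − 0.374813 = 0.125012.
Hence σ₀² = 1/0.125012 ≈ 8.0.

σ₀² = 8.0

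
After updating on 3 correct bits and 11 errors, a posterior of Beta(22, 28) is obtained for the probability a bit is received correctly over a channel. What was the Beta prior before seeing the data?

Under Beta–binomial conjugacy the posterior parameters are (α+s, β+f).
So α = 22 − 3 = 19 and β = 28 − 11 = 17.

Beta(19, 17)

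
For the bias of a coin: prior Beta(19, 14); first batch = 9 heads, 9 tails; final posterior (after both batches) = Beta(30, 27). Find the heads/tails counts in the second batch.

2 heads and 4 tails

Because Beta–binomial updating is additive in the counts, the combined data contributed (α_post−α_prior, β_post−β_prior) successes and failures.
Total across both batches: 30−19=11 heads, 27−14=13 tails.
Subtract the first batch: 11−9=2 heads and 13−9=4 tails.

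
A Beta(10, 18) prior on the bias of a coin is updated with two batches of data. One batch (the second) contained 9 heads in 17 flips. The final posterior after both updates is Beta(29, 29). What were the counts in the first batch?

Sequential conjugate updates are equivalent to a single update on the pooled data, so total successes = posterior α − prior α and total failures = posterior β − prior β.
Total across both batches: 29−10=19 heads, 29−18=11 tails.
Subtract the second batch: 19−9=10 heads and 11−8=3 tails.

10 heads and 3 tails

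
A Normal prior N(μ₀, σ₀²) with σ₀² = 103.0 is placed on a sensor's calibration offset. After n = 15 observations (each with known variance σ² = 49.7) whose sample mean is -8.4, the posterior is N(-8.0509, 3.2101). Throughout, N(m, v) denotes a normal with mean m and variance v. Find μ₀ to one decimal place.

μ₀ = 2.8

With known observation variance, the Normal–Normal posterior has precision τ_n = τ₀ + n/σ² and mean μ_n = (τ₀μ₀ + (n/σ²)x̄)/τ_n.
Here τ₀ = 1/103.0 = 0.009709 and τ_data = 15/49.7 = 0.301811, so τ_n = 0.311520.
Rearranging for μ₀: μ₀ = (μ_n·τ_n − τ_data·x̄)/τ₀ = (-8.0509·0.311520 − 0.301811·-8.4) / 0.009709 = 0.027196/0.009709 ≈ 2.8.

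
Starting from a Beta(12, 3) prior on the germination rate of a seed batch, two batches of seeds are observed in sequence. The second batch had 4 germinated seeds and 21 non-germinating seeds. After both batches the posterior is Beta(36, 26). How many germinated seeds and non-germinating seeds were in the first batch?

Because Beta–binomial updating is additive in the counts, the combined data contributed (α_post−α_prior, β_post−β_prior) successes and failures.
Total across both batches: 36−12=24 germinated seeds, 26−3=23 non-germinating seeds.
Subtract the second batch: 24−4=20 germinated seeds and 23−21=2 non-germinating seeds.

20 germinated seeds and 2 non-germinating seeds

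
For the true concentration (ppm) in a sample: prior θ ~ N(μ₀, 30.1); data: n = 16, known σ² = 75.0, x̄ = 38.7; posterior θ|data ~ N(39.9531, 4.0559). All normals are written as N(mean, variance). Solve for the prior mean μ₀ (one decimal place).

μ₀ = 48.0

The posterior mean is a precision-weighted average: μ_n = (τ₀μ₀ + τ_data·x̄)/(τ₀+τ_data), with τ₀=1/σ₀² and τ_data=n/σ².
Here τ₀ = 1/30.1 = 0.033223 and τ_data = 16/75.0 = 0.213333, so τ_n = 0.246556.
Rearranging for μ₀: μ₀ = (μ_n·τ_n − τ_data·x̄)/τ₀ = (39.9531·0.246556 − 0.213333·38.7) / 0.033223 = 1.594689/0.033223 ≈ 48.0.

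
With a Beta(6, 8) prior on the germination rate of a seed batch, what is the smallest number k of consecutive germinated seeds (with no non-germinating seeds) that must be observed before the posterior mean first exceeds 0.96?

After k germinated seeds and 0 non-germinating seeds the posterior is Beta(6+k, 8), with mean (6+k)/(6+8+k).
Set (6+k)/(14+k) > 0.96 and solve: k > (0.96·14 − 6)/(1 − 0.96) = 186.000.
The smallest integer exceeding 186.000 is 187, and checking k=187: (193)/(201) = 0.9602 > 0.96.

k = 187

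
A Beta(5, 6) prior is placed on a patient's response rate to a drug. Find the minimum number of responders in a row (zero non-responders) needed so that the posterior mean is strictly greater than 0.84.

k = 27

After k responders and 0 non-responders the posterior is Beta(5+k, 6), with mean (5+k)/(5+6+k).
Set (5+k)/(11+k) > 0.84 and solve: k > (0.84·11 − 5)/(1 − 0.84) = 26.500.
The smallest integer exceeding 26.500 is 27.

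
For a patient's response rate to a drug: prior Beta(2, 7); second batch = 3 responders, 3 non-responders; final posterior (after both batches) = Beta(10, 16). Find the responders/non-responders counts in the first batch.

Because Beta–binomial updating is additive in the counts, the combined data contributed (α_post−α_prior, β_post−β_prior) successes and failures.
Total across both batches: 10−2=8 responders, 16−7=9 non-responders.
Subtract the second batch: 8−3=5 responders and 9−3=6 non-responders.

5 responders and 6 non-responders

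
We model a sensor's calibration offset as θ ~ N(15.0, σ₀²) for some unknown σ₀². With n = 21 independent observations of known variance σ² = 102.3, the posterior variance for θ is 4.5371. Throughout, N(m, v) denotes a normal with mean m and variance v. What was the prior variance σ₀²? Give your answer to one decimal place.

σ₀² = 66.1

Posterior precision equals prior precision plus data precision: 1/σ_n² = 1/σ₀² + n/σ².
So 1/σ₀² = 1/4.5371 − 21/102.3 = 0.220405 − 0.205279 = 0.015126.
Hence σ₀² = 1/0.015126 ≈ 66.1.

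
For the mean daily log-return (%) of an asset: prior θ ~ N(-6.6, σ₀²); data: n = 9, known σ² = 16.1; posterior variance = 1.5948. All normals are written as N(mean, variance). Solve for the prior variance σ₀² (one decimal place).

Posterior precision equals prior precision plus data precision: 1/σ_n² = 1/σ₀² + n/σ².
So 1/σ₀² = 1/1.5948 − 9/16.1 = 0.627038 − 0.559006 = 0.068032.
Hence σ₀² = 1/0.068032 ≈ 14.7.

σ₀² = 14.7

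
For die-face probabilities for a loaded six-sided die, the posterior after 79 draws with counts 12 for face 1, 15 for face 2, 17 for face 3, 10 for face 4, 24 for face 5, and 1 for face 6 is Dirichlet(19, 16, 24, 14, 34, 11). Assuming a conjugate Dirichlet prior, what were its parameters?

For a Dirichlet(α) prior with multinomial counts c, the posterior is Dirichlet(α + c) componentwise.
Subtract each count from the matching posterior parameter: 19−12=7, 16−15=1, 24−17=7, 14−10=4, 34−24=10, 11−1=10.

Dirichlet(7, 1, 7, 4, 10, 10)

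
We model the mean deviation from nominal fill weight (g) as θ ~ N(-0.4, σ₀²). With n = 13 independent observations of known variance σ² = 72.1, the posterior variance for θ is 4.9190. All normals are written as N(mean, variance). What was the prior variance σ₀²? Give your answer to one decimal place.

σ₀² = 43.5

For the Normal–Normal model with known σ², precisions add: τ_n = τ₀ + n/σ².
So 1/σ₀² = 1/4.9190 − 13/72.1 = 0.203293 − 0.180305 = 0.022988.
Hence σ₀² = 1/0.022988 ≈ 43.5.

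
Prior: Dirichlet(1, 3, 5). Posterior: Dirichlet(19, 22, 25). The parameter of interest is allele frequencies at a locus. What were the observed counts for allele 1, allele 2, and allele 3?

For a Dirichlet(α) prior with multinomial counts c, the posterior is Dirichlet(α + c) componentwise.
Counts are posterior − prior componentwise: 19−1=18, 22−3=19, 25−5=20.

counts (18, 19, 20)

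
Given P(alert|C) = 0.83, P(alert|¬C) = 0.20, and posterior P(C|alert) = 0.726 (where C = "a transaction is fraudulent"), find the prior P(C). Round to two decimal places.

Bayes' rule in odds form gives O(C|E) = O(C)·[P(E|C)/P(E|¬C)], hence O(C) = O(C|E)/LR.
Posterior odds = 0.726/(1−0.726) = 2.6496. LR = 0.83/0.20 = 4.1500.
Prior odds = 2.6496/4.1500 = 0.6385, so P(C) = 0.6385/(1+0.6385) ≈ 0.39.

P(C) = 0.39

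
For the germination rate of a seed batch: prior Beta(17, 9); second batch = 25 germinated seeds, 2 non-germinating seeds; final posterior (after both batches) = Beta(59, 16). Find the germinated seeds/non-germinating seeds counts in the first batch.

Sequential conjugate updates are equivalent to a single update on the pooled data, so total successes = posterior α − prior α and total failures = posterior β − prior β.
Total across both batches: 59−17=42 germinated seeds, 16−9=7 non-germinating seeds.
Subtract the second batch: 42−25=17 germinated seeds and 7−2=5 non-germinating seeds.

17 germinated seeds and 5 non-germinating seeds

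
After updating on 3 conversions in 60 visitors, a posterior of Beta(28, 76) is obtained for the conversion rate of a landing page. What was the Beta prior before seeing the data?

Beta(25, 19)

Under Beta–binomial conjugacy the posterior parameters are (a+s, b+f).
So a = 28 − 3 = 25 and b = 76 − 57 = 19.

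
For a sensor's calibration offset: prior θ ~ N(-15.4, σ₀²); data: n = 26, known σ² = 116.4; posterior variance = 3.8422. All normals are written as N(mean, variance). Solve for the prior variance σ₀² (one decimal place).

For the Normal–Normal model with known σ², precisions add: τ_n = τ₀ + n/σ².
So 1/σ₀² = 1/3.8422 − 26/116.4 = 0.260268 − 0.223368 = 0.036900.
Hence σ₀² = 1/0.036900 ≈ 27.1.

σ₀² = 27.1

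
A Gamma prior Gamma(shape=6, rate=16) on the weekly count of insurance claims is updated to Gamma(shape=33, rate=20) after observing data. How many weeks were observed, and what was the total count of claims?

A Gamma(α, β) prior (rate parametrization) on a Poisson rate with n observations summing to S gives posterior Gamma(α+S, β+n).
Matching: Σxᵢ = 33 − 6 = 27 and n = 20 − 16 = 4.

n = 4 weeks with total 27 claims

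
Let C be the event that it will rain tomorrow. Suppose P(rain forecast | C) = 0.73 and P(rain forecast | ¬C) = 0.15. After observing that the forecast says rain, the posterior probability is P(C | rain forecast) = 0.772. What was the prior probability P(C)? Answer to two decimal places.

In odds form, posterior odds = prior odds × likelihood ratio, so prior odds = posterior odds ÷ LR.
Posterior odds = 0.772/(1−0.772) = 3.3860. LR = 0.73/0.15 = 4.8667.
Prior odds = 3.3860/4.8667 = 0.6957, so P(C) = 0.6957/(1+0.6957) ≈ 0.41.

P(C) = 0.41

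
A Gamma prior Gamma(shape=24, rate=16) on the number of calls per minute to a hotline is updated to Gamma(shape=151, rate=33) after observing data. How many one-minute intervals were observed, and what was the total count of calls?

n = 17 one-minute intervals with total 127 calls

Gamma–Poisson conjugacy: posterior shape = α + Σxᵢ, posterior rate = β + n.
Matching: Σxᵢ = 151 − 24 = 127 and n = 33 − 16 = 17.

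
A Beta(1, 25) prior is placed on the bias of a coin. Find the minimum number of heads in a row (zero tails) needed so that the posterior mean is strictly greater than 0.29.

k = 10

After k heads and 0 tails the posterior is Beta(1+k, 25), with mean (1+k)/(1+25+k).
Set (1+k)/(26+k) > 0.29 and solve: k > (0.29·26 − 1)/(1 − 0.29) = 9.211.
The smallest integer exceeding 9.211 is 10.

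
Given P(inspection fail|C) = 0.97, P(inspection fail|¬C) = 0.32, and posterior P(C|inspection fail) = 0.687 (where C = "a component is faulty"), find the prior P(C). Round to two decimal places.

In odds form, posterior odds = prior odds × likelihood ratio, so prior odds = posterior odds ÷ LR.
Posterior odds = 0.687/(1−0.687) = 2.1949. LR = 0.97/0.32 = 3.0312.
Prior odds = 2.1949/3.0312 = 0.7241, so P(C) = 0.7241/(1+0.7241) ≈ 0.42.

P(C) = 0.42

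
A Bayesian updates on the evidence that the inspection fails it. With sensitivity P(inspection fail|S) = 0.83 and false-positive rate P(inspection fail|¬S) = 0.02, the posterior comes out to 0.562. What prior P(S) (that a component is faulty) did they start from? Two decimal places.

P(S) = 0.03

Bayes' rule in odds form gives O(S|E) = O(S)·[P(E|S)/P(E|¬S)], hence O(S) = O(S|E)/LR.
Posterior odds = 0.562/(1−0.562) = 1.2831. LR = 0.83/0.02 = 41.5000.
Prior odds = 1.2831/41.5000 = 0.0309, so P(S) = 0.0309/(1+0.0309) ≈ 0.03.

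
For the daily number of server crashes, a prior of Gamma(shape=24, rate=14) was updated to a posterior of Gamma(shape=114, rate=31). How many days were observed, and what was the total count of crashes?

Gamma–Poisson conjugacy: posterior shape = α + Σxᵢ, posterior rate = β + n.
Matching: Σxᵢ = 114 − 24 = 90 and n = 31 − 14 = 17.

n = 17 days with total 90 crashes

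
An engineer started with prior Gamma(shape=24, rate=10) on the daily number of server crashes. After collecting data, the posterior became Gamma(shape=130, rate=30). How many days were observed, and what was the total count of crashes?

n = 20 days with total 106 crashes

A Gamma(α, β) prior (rate parametrization) on a Poisson rate with n observations summing to S gives posterior Gamma(α+S, β+n).
Matching: Σxᵢ = 130 − 24 = 106 and n = 30 − 10 = 20.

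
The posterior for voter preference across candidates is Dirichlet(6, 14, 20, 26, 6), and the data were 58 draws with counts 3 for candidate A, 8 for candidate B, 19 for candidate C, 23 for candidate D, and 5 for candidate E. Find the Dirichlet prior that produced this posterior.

Dirichlet(3, 6, 1, 3, 1)

For a Dirichlet(α) prior with multinomial counts c, the posterior is Dirichlet(α + c) componentwise.
Subtract each count from the matching posterior parameter: 6−3=3, 14−8=6, 20−19=1, 26−23=3, 6−5=1.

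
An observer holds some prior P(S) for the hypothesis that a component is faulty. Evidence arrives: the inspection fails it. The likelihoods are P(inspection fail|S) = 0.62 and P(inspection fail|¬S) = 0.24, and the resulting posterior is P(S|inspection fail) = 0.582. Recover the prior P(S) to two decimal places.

P(S) = 0.35

In odds form, posterior odds = prior odds × likelihood ratio, so prior odds = posterior odds ÷ LR.
Posterior odds = 0.582/(1−0.582) = 1.3923. LR = 0.62/0.24 = 2.5833.
Prior odds = 1.3923/2.5833 = 0.5390, so P(S) = 0.5390/(1+0.5390) ≈ 0.35.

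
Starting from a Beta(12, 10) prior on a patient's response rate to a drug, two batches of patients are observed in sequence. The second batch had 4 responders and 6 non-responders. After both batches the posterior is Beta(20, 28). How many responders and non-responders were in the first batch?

Sequential conjugate updates are equivalent to a single update on the pooled data, so total successes = posterior α − prior α and total failures = posterior β − prior β.
Total across both batches: 20−12=8 responders, 28−10=18 non-responders.
Subtract the second batch: 8−4=4 responders and 18−6=12 non-responders.

4 responders and 12 non-responders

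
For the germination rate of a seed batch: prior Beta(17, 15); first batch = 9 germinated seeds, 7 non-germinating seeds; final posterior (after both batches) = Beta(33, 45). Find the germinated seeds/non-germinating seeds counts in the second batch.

7 germinated seeds and 23 non-germinating seeds

Because Beta–binomial updating is additive in the counts, the combined data contributed (α_post−α_prior, β_post−β_prior) successes and failures.
Total across both batches: 33−17=16 germinated seeds, 45−15=30 non-germinating seeds.
Subtract the first batch: 16−9=7 germinated seeds and 30−7=23 non-germinating seeds.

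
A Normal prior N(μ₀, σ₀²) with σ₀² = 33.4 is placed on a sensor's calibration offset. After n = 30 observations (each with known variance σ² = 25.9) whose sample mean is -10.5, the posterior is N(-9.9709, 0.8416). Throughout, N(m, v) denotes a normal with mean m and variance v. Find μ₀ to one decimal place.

μ₀ = 10.5

The posterior mean is a precision-weighted average: μ_n = (τ₀μ₀ + τ_data·x̄)/(τ₀+τ_data), with τ₀=1/σ₀² and τ_data=n/σ².
Here τ₀ = 1/33.4 = 0.029940 and τ_data = 30/25.9 = 1.158301, so τ_n = 1.188241.
Rearranging for μ₀: μ₀ = (μ_n·τ_n − τ_data·x̄)/τ₀ = (-9.9709·1.188241 − 1.158301·-10.5) / 0.029940 = 0.314328/0.029940 ≈ 10.5.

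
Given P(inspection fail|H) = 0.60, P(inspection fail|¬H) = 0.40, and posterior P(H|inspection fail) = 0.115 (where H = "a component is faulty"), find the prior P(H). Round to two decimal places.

P(H) = 0.08

Bayes' rule in odds form gives O(H|E) = O(H)·[P(E|H)/P(E|¬H)], hence O(H) = O(H|E)/LR.
Posterior odds = 0.115/(1−0.115) = 0.1299. LR = 0.60/0.40 = 1.5000.
Prior odds = 0.1299/1.5000 = 0.0866, so P(H) = 0.0866/(1+0.0866) ≈ 0.08.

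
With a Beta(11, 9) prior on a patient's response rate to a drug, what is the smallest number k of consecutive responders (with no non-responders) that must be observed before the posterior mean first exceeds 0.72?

After k responders and 0 non-responders the posterior is Beta(11+k, 9), with mean (11+k)/(11+9+k).
Set (11+k)/(20+k) > 0.72 and solve: k > (0.72·20 − 11)/(1 − 0.72) = 12.143.
The smallest integer exceeding 12.143 is 13.

k = 13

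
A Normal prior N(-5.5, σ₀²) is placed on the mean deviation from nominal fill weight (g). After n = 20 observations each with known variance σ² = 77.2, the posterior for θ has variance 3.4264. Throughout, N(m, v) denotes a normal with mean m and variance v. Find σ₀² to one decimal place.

For the Normal–Normal model with known σ², precisions add: τ_n = τ₀ + n/σ².
So 1/σ₀² = 1/3.4264 − 20/77.2 = 0.291852 − 0.259067 = 0.032785.
Hence σ₀² = 1/0.032785 ≈ 30.5.

σ₀² = 30.5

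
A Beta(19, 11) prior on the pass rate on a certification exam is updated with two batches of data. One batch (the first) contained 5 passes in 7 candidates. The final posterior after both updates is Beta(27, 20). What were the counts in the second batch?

Because Beta–binomial updating is additive in the counts, the combined data contributed (α_post−α_prior, β_post−β_prior) successes and failures.
Total across both batches: 27−19=8 passes, 20−11=9 failures.
Subtract the first batch: 8−5=3 passes and 9−2=7 failures.

3 passes and 7 failures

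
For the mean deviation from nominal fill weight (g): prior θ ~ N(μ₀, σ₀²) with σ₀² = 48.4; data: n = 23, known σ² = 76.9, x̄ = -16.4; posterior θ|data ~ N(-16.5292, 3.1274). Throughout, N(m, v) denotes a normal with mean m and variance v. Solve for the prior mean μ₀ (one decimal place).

The posterior mean is a precision-weighted average: μ_n = (τ₀μ₀ + τ_data·x̄)/(τ₀+τ_data), with τ₀=1/σ₀² and τ_data=n/σ².
Here τ₀ = 1/48.4 = 0.020661 and τ_data = 23/76.9 = 0.299090, so τ_n = 0.319751.
Rearranging for μ₀: μ₀ = (μ_n·τ_n − τ_data·x̄)/τ₀ = (-16.5292·0.319751 − 0.299090·-16.4) / 0.020661 = -0.380152/0.020661 ≈ -18.4.

μ₀ = -18.4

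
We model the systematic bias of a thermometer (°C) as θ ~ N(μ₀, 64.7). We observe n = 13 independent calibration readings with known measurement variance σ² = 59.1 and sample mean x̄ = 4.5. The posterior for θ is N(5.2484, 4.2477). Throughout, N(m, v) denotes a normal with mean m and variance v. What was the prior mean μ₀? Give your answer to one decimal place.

The posterior mean is a precision-weighted average: μ_n = (τ₀μ₀ + τ_data·x̄)/(τ₀+τ_data), with τ₀=1/σ₀² and τ_data=n/σ².
Here τ₀ = 1/64.7 = 0.015456 and τ_data = 13/59.1 = 0.219966, so τ_n = 0.235422.
Rearranging for μ₀: μ₀ = (μ_n·τ_n − τ_data·x̄)/τ₀ = (5.2484·0.235422 − 0.219966·4.5) / 0.015456 = 0.245742/0.015456 ≈ 15.9.

μ₀ = 15.9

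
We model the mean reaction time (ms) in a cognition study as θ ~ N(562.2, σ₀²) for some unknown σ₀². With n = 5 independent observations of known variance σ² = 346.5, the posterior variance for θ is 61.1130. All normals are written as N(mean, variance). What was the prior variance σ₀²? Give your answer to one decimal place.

σ₀² = 517.3

Posterior precision equals prior precision plus data precision: 1/σ_n² = 1/σ₀² + n/σ².
So 1/σ₀² = 1/61.1130 − 5/346.5 = 0.016363 − 0.014430 = 0.001933.
Hence σ₀² = 1/0.001933 ≈ 517.3.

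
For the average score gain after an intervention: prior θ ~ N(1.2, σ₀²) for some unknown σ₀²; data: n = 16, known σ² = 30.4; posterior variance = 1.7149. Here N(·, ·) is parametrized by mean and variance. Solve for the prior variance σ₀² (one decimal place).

For the Normal–Normal model with known σ², precisions add: τ_n = τ₀ + n/σ².
So 1/σ₀² = 1/1.7149 − 16/30.4 = 0.583124 − 0.526316 = 0.056808.
Hence σ₀² = 1/0.056808 ≈ 17.6.

σ₀² = 17.6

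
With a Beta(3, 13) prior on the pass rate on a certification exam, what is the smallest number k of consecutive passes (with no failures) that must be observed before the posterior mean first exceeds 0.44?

After k passes and 0 failures the posterior is Beta(3+k, 13), with mean (3+k)/(3+13+k).
Set (3+k)/(16+k) > 0.44 and solve: k > (0.44·16 − 3)/(1 − 0.44) = 7.214.
The smallest integer exceeding 7.214 is 8, and checking k=8: (11)/(24) = 0.4583 > 0.44.

k = 8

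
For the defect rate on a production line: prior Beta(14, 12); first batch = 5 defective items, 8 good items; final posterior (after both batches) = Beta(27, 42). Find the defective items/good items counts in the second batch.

Sequential conjugate updates are equivalent to a single update on the pooled data, so total successes = posterior α − prior α and total failures = posterior β − prior β.
Total across both batches: 27−14=13 defective items, 42−12=30 good items.
Subtract the first batch: 13−5=8 defective items and 30−8=22 good items.

8 defective items and 22 good items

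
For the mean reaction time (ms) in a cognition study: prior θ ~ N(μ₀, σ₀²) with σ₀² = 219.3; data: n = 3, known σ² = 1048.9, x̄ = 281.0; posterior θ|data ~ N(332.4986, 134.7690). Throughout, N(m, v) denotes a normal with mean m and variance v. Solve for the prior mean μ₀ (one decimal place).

μ₀ = 364.8

With known observation variance, the Normal–Normal posterior has precision τ_n = τ₀ + n/σ² and mean μ_n = (τ₀μ₀ + (n/σ²)x̄)/τ_n.
Here τ₀ = 1/219.3 = 0.004560 and τ_data = 3/1048.9 = 0.002860, so τ_n = 0.007420.
Rearranging for μ₀: μ₀ = (μ_n·τ_n − τ_data·x̄)/τ₀ = (332.4986·0.007420 − 0.002860·281.0) / 0.004560 = 1.663480/0.004560 ≈ 364.8.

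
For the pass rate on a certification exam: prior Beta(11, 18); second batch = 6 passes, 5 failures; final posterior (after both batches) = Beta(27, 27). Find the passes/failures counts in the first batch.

10 passes and 4 failures

Because Beta–binomial updating is additive in the counts, the combined data contributed (α_post−α_prior, β_post−β_prior) successes and failures.
Total across both batches: 27−11=16 passes, 27−18=9 failures.
Subtract the second batch: 16−6=10 passes and 9−5=4 failures.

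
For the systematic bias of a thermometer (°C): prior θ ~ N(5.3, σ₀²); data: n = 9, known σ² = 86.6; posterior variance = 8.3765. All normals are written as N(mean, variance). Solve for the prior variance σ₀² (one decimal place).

σ₀² = 64.7

For the Normal–Normal model with known σ², precisions add: τ_n = τ₀ + n/σ².
So 1/σ₀² = 1/8.3765 − 9/86.6 = 0.119382 − 0.103926 = 0.015456.
Hence σ₀² = 1/0.015456 ≈ 64.7.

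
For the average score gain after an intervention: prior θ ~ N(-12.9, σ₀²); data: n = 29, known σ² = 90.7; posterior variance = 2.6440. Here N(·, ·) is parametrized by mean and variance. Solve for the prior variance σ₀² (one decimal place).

For the Normal–Normal model with known σ², precisions add: τ_n = τ₀ + n/σ².
So 1/σ₀² = 1/2.6440 − 29/90.7 = 0.378215 − 0.319735 = 0.058480.
Hence σ₀² = 1/0.058480 ≈ 17.1.

σ₀² = 17.1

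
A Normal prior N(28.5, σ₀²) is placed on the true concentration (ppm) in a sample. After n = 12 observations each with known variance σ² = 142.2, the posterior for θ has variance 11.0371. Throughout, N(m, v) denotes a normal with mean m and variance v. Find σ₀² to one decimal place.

σ₀² = 160.9

For the Normal–Normal model with known σ², precisions add: τ_n = τ₀ + n/σ².
So 1/σ₀² = 1/11.0371 − 12/142.2 = 0.090604 − 0.084388 = 0.006216.
Hence σ₀² = 1/0.006216 ≈ 160.9.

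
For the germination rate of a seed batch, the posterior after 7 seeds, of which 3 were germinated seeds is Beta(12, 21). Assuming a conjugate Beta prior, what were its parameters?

Beta(9, 17)

Beta is conjugate to the binomial likelihood: posterior = Beta(a+s, b+f).
So a = 12 − 3 = 9 and b = 21 − 4 = 17.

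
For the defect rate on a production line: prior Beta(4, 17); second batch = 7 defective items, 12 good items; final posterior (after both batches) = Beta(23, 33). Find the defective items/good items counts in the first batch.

12 defective items and 4 good items

Sequential conjugate updates are equivalent to a single update on the pooled data, so total successes = posterior α − prior α and total failures = posterior β − prior β.
Total across both batches: 23−4=19 defective items, 33−17=16 good items.
Subtract the second batch: 19−7=12 defective items and 16−12=4 good items.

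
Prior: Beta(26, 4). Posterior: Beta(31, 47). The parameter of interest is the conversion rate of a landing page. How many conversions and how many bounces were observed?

Beta is conjugate to the binomial likelihood: posterior = Beta(a+s, b+f).
So s = 31 − 26 = 5 and f = 47 − 4 = 43.

5 conversions and 43 bounces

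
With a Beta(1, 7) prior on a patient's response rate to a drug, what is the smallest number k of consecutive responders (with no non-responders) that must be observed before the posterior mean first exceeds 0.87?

After k responders and 0 non-responders the posterior is Beta(1+k, 7), with mean (1+k)/(1+7+k).
Set (1+k)/(8+k) > 0.87 and solve: k > (0.87·8 − 1)/(1 − 0.87) = 45.846.
The smallest integer exceeding 45.846 is 46.

k = 46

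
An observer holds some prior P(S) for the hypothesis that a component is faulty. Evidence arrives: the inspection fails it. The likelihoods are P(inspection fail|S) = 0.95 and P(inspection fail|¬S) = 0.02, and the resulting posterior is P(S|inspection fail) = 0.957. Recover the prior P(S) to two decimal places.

Bayes' rule in odds form gives O(S|E) = O(S)·[P(E|S)/P(E|¬S)], hence O(S) = O(S|E)/LR.
Posterior odds = 0.957/(1−0.957) = 22.2558. LR = 0.95/0.02 = 47.5000.
Prior odds = 22.2558/47.5000 = 0.4685, so P(S) = 0.4685/(1+0.4685) ≈ 0.32.

P(S) = 0.32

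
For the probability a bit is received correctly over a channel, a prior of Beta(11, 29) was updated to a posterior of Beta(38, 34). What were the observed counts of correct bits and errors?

27 correct bits and 5 errors

A Beta(α, β) prior with s successes and f failures in binomial data gives a Beta(α+s, β+f) posterior.
Match parameters: s=38−11=27, f=34−29=5.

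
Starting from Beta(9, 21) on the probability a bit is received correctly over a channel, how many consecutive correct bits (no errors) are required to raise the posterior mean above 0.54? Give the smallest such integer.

k = 16

After k correct bits and 0 errors the posterior is Beta(9+k, 21), with mean (9+k)/(9+21+k).
Set (9+k)/(30+k) > 0.54 and solve: k > (0.54·30 − 9)/(1 − 0.54) = 15.652.
The smallest integer exceeding 15.652 is 16.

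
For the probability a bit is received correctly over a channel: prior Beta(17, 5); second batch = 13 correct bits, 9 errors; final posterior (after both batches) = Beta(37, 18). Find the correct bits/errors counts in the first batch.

7 correct bits and 4 errors

Because Beta–binomial updating is additive in the counts, the combined data contributed (α_post−α_prior, β_post−β_prior) successes and failures.
Total across both batches: 37−17=20 correct bits, 18−5=13 errors.
Subtract the second batch: 20−13=7 correct bits and 13−9=4 errors.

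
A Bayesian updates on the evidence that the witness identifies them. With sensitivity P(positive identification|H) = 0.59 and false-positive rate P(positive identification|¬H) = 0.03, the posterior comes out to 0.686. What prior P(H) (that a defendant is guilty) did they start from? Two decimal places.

Bayes' rule in odds form gives O(H|E) = O(H)·[P(E|H)/P(E|¬H)], hence O(H) = O(H|E)/LR.
Posterior odds = 0.686/(1−0.686) = 2.1847. LR = 0.59/0.03 = 19.6667.
Prior odds = 2.1847/19.6667 = 0.1111, so P(H) = 0.1111/(1+0.1111) ≈ 0.10.

P(H) = 0.10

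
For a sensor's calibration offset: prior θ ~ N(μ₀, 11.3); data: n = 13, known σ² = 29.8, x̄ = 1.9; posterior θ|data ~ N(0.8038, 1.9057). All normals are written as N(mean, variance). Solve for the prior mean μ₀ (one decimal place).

The posterior mean is a precision-weighted average: μ_n = (τ₀μ₀ + τ_data·x̄)/(τ₀+τ_data), with τ₀=1/σ₀² and τ_data=n/σ².
Here τ₀ = 1/11.3 = 0.088496 and τ_data = 13/29.8 = 0.436242, so τ_n = 0.524738.
Rearranging for μ₀: μ₀ = (μ_n·τ_n − τ_data·x̄)/τ₀ = (0.8038·0.524738 − 0.436242·1.9) / 0.088496 = -0.407075/0.088496 ≈ -4.6.

μ₀ = -4.6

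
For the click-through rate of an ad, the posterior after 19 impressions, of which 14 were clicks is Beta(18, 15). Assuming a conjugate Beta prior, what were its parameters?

Beta(4, 10)

Beta is conjugate to the binomial likelihood: posterior = Beta(α+s, β+f).
So α = 18 − 14 = 4 and β = 15 − 5 = 10.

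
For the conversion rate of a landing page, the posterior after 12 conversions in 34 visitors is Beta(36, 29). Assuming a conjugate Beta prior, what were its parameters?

Beta(24, 7)

Beta is conjugate to the binomial likelihood: posterior = Beta(α+s, β+f).
Subtract the data counts: 36−12=24, 29−22=7.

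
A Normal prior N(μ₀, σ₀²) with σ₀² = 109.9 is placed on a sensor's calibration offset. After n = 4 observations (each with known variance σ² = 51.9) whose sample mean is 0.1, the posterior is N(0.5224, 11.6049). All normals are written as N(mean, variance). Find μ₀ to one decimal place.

The posterior mean is a precision-weighted average: μ_n = (τ₀μ₀ + τ_data·x̄)/(τ₀+τ_data), with τ₀=1/σ₀² and τ_data=n/σ².
Here τ₀ = 1/109.9 = 0.009099 and τ_data = 4/51.9 = 0.077071, so τ_n = 0.086170.
Rearranging for μ₀: μ₀ = (μ_n·τ_n − τ_data·x̄)/τ₀ = (0.5224·0.086170 − 0.077071·0.1) / 0.009099 = 0.037308/0.009099 ≈ 4.1.

μ₀ = 4.1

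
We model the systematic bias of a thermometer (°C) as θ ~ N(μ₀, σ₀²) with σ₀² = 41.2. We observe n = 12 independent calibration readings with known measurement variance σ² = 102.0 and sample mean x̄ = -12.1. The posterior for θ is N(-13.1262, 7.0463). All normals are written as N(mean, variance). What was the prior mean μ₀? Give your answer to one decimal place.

With known observation variance, the Normal–Normal posterior has precision τ_n = τ₀ + n/σ² and mean μ_n = (τ₀μ₀ + (n/σ²)x̄)/τ_n.
Here τ₀ = 1/41.2 = 0.024272 and τ_data = 12/102.0 = 0.117647, so τ_n = 0.141919.
Rearranging for μ₀: μ₀ = (μ_n·τ_n − τ_data·x̄)/τ₀ = (-13.1262·0.141919 − 0.117647·-12.1) / 0.024272 = -0.439328/0.024272 ≈ -18.1.

μ₀ = -18.1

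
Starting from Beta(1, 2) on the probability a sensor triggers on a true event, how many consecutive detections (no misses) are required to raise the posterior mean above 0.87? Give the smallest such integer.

k = 13

After k detections and 0 misses the posterior is Beta(1+k, 2), with mean (1+k)/(1+2+k).
Set (1+k)/(3+k) > 0.87 and solve: k > (0.87·3 − 1)/(1 − 0.87) = 12.385.
The smallest integer exceeding 12.385 is 13.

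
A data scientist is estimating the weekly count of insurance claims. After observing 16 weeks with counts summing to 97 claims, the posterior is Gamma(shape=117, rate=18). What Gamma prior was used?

Gamma–Poisson conjugacy: posterior shape = α + Σxᵢ, posterior rate = β + n.
So α = 117 − 97 = 20 and β = 18 − 16 = 2.

Gamma(shape=20, rate=2)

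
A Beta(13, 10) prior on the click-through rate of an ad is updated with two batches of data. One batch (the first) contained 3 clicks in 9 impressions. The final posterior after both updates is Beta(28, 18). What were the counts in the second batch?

Sequential conjugate updates are equivalent to a single update on the pooled data, so total successes = posterior α − prior α and total failures = posterior β − prior β.
Total across both batches: 28−13=15 clicks, 18−10=8 non-clicks.
Subtract the first batch: 15−3=12 clicks and 8−6=2 non-clicks.

12 clicks and 2 non-clicks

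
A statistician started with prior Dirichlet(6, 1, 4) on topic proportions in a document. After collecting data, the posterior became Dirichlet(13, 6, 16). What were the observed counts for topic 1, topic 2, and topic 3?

For a Dirichlet(α) prior with multinomial counts c, the posterior is Dirichlet(α + c) componentwise.
Counts are posterior − prior componentwise: 13−6=7, 6−1=5, 16−4=12.

counts (7, 5, 12)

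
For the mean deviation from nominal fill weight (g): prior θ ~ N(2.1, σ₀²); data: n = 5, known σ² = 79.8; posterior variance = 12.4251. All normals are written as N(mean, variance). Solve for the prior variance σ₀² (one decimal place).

For the Normal–Normal model with known σ², precisions add: τ_n = τ₀ + n/σ².
So 1/σ₀² = 1/12.4251 − 5/79.8 = 0.080482 − 0.062657 = 0.017825.
Hence σ₀² = 1/0.017825 ≈ 56.1.

σ₀² = 56.1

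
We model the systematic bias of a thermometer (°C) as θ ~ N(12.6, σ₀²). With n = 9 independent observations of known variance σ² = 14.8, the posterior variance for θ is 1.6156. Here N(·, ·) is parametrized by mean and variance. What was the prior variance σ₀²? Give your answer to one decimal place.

Posterior precision equals prior precision plus data precision: 1/σ_n² = 1/σ₀² + n/σ².
So 1/σ₀² = 1/1.6156 − 9/14.8 = 0.618965 − 0.608108 = 0.010857.
Hence σ₀² = 1/0.010857 ≈ 92.1.

σ₀² = 92.1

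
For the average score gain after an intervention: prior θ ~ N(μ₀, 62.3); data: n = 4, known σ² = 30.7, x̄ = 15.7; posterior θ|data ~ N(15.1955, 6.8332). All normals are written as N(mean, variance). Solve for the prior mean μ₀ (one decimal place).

The posterior mean is a precision-weighted average: μ_n = (τ₀μ₀ + τ_data·x̄)/(τ₀+τ_data), with τ₀=1/σ₀² and τ_data=n/σ².
Here τ₀ = 1/62.3 = 0.016051 and τ_data = 4/30.7 = 0.130293, so τ_n = 0.146344.
Rearranging for μ₀: μ₀ = (μ_n·τ_n − τ_data·x̄)/τ₀ = (15.1955·0.146344 − 0.130293·15.7) / 0.016051 = 0.178170/0.016051 ≈ 11.1.

μ₀ = 11.1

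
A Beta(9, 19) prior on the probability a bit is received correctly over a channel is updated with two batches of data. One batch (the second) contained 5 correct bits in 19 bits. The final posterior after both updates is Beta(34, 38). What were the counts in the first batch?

20 correct bits and 5 errors

Because Beta–binomial updating is additive in the counts, the combined data contributed (α_post−α_prior, β_post−β_prior) successes and failures.
Total across both batches: 34−9=25 correct bits, 38−19=19 errors.
Subtract the second batch: 25−5=20 correct bits and 19−14=5 errors.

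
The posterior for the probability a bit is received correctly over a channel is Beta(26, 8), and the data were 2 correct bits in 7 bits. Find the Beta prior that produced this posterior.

Beta is conjugate to the binomial likelihood: posterior = Beta(α+s, β+f).
So α = 26 − 2 = 24 and β = 8 − 5 = 3.

Beta(24, 3)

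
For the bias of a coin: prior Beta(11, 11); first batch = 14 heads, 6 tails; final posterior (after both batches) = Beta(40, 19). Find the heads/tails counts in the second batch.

15 heads and 2 tails

Because Beta–binomial updating is additive in the counts, the combined data contributed (α_post−α_prior, β_post−β_prior) successes and failures.
Total across both batches: 40−11=29 heads, 19−11=8 tails.
Subtract the first batch: 29−14=15 heads and 8−6=2 tails.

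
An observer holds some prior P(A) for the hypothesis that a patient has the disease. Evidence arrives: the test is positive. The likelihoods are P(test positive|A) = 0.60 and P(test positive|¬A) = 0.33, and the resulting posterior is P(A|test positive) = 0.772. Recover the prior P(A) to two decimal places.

P(A) = 0.65

In odds form, posterior odds = prior odds × likelihood ratio, so prior odds = posterior odds ÷ LR.
Posterior odds = 0.772/(1−0.772) = 3.3860. LR = 0.60/0.33 = 1.8182.
Prior odds = 3.3860/1.8182 = 1.8623, so P(A) = 1.8623/(1+1.8623) ≈ 0.65.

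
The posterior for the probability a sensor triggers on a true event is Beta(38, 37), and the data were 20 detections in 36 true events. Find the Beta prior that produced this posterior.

Beta is conjugate to the binomial likelihood: posterior = Beta(a+s, b+f).
So a = 38 − 20 = 18 and b = 37 − 16 = 21.

Beta(18, 21)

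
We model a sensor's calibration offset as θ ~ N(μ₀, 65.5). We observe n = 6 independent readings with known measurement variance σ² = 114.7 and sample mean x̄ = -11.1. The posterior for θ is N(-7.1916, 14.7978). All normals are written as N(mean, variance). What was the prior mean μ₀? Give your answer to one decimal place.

μ₀ = 6.2

With known observation variance, the Normal–Normal posterior has precision τ_n = τ₀ + n/σ² and mean μ_n = (τ₀μ₀ + (n/σ²)x̄)/τ_n.
Here τ₀ = 1/65.5 = 0.015267 and τ_data = 6/114.7 = 0.052310, so τ_n = 0.067577.
Rearranging for μ₀: μ₀ = (μ_n·τ_n − τ_data·x̄)/τ₀ = (-7.1916·0.067577 − 0.052310·-11.1) / 0.015267 = 0.094654/0.015267 ≈ 6.2.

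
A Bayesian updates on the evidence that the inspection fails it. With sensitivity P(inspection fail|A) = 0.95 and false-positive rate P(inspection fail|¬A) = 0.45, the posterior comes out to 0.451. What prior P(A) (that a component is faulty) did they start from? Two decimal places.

Bayes' rule in odds form gives O(A|E) = O(A)·[P(E|A)/P(E|¬A)], hence O(A) = O(A|E)/LR.
Posterior odds = 0.451/(1−0.451) = 0.8215. LR = 0.95/0.45 = 2.1111.
Prior odds = 0.8215/2.1111 = 0.3891, so P(A) = 0.3891/(1+0.3891) ≈ 0.28.

P(A) = 0.28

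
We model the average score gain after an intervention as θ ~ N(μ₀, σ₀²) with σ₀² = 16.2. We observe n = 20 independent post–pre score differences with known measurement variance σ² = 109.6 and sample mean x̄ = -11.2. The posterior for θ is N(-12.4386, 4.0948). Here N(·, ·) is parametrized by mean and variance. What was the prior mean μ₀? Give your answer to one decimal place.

With known observation variance, the Normal–Normal posterior has precision τ_n = τ₀ + n/σ² and mean μ_n = (τ₀μ₀ + (n/σ²)x̄)/τ_n.
Here τ₀ = 1/16.2 = 0.061728 and τ_data = 20/109.6 = 0.182482, so τ_n = 0.244210.
Rearranging for μ₀: μ₀ = (μ_n·τ_n − τ_data·x̄)/τ₀ = (-12.4386·0.244210 − 0.182482·-11.2) / 0.061728 = -0.993832/0.061728 ≈ -16.1.

μ₀ = -16.1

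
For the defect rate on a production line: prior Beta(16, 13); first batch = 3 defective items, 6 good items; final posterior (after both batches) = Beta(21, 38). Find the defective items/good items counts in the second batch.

Because Beta–binomial updating is additive in the counts, the combined data contributed (α_post−α_prior, β_post−β_prior) successes and failures.
Total across both batches: 21−16=5 defective items, 38−13=25 good items.
Subtract the first batch: 5−3=2 defective items and 25−6=19 good items.

2 defective items and 19 good items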